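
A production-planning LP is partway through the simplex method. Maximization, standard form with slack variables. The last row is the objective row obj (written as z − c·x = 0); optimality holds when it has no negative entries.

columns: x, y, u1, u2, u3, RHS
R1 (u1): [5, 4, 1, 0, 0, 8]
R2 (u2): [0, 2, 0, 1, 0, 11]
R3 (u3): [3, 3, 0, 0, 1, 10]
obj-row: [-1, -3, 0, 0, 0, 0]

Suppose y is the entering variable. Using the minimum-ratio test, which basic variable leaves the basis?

Column y entries and ratios — u1: 8/4 = 2; u2: 11/2 = 11/2; u3: 10/3 = 10/3.
Smallest ratio is 2 in the row of u1, so u1 leaves.

u1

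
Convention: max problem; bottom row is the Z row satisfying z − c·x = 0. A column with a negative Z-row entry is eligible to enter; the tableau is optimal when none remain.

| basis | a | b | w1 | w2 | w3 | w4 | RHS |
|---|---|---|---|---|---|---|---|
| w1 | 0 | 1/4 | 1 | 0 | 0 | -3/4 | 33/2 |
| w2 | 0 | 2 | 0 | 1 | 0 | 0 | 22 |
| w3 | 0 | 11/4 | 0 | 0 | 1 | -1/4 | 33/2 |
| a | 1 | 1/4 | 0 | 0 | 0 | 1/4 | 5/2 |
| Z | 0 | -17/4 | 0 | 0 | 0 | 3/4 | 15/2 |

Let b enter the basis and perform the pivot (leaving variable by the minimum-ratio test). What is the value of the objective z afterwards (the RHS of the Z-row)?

33

Ratio test on column b — row 1: (33/2)/(1/4) = 66; row 2: 22/2 = 11; row 3: (33/2)/(11/4) = 6; row 4: (5/2)/(1/4) = 10. Minimum is 6 at row 3 (w3 leaves); pivot element 11/4.
Pivot on row 3; the Z-row RHS becomes 15/2 − (-17/4)·6 = 33.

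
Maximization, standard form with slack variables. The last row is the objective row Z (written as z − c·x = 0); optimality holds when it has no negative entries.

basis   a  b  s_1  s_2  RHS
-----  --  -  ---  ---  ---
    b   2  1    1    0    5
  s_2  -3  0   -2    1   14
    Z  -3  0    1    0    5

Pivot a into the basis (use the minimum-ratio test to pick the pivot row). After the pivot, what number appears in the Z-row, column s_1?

Ratio test on column a — row 1: 5/2 = 5/2; row 2: entry -3 ≤ 0. Minimum is 5/2 at row 1 (b leaves); pivot element 2.
Divide row 1 by 2; eliminate column a from the other rows.
Z-row update in column s_1: 1 − (-3)·(1/2) = 5/2.

5/2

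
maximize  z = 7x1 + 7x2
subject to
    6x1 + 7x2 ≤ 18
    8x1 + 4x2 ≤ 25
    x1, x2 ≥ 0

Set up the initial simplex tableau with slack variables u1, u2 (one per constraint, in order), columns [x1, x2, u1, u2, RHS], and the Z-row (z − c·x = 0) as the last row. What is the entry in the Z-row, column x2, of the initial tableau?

-7

The Z-row carries the negated objective coefficients: the x2 entry is -7.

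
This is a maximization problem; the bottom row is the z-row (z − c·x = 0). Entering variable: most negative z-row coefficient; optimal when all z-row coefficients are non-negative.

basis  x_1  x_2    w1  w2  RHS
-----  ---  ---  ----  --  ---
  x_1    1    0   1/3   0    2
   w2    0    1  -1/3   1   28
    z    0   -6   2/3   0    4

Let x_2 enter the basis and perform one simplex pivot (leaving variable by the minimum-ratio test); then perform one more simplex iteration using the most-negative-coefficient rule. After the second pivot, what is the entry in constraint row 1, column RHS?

Ratio test on column x_2 — row 1: entry 0 ≤ 0; row 2: 28/1 = 28. Minimum is 28 at row 2 (w2 leaves); pivot element 1.
Divide row 2 by 1; eliminate column x_2 from the other rows.
Second iteration: most negative z-row entry is -4/3 in column w1, so w1 enters.
Ratio test on column w1 — row 1: 2/(1/3) = 6; row 2: entry -1/3 ≤ 0. Minimum is 6 at row 1 (x_1 leaves); pivot element 1/3.
Divide row 1 by 1/3; eliminate column w1 from the other rows.
After both pivots, the entry at constraint row 1, column RHS is 6.

6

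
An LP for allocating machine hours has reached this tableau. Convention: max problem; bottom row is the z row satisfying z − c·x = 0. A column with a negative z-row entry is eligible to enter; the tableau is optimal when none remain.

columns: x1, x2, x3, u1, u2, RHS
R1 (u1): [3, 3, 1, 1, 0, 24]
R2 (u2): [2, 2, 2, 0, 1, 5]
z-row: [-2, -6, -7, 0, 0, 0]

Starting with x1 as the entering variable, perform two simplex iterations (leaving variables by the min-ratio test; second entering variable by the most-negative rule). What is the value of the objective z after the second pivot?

Ratio test on column x1 — row 1: 24/3 = 8; row 2: 5/2 = 5/2. Minimum is 5/2 at row 2 (u2 leaves); pivot element 2.
Pivot on row 2; the z-row RHS becomes 0 − (-2)·(5/2) = 5.
Next entering variable (most negative z-row entry -5): x3.
Ratio test on column x3 — row 1: entry -2 ≤ 0; row 2: (5/2)/1 = 5/2. Minimum is 5/2 at row 2 (x1 leaves); pivot element 1.
After the second pivot the z-row RHS is 5 − (-5)·(5/2) = 35/2.

35/2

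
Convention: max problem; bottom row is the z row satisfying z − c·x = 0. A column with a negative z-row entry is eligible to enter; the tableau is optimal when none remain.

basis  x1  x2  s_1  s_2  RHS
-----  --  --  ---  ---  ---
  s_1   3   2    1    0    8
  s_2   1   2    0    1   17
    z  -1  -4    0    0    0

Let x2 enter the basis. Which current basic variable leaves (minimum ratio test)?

Column x2 entries and ratios — s_1: 8/2 = 4; s_2: 17/2 = 17/2.
Smallest ratio is 4 in the row of s_1, so s_1 leaves.

s_1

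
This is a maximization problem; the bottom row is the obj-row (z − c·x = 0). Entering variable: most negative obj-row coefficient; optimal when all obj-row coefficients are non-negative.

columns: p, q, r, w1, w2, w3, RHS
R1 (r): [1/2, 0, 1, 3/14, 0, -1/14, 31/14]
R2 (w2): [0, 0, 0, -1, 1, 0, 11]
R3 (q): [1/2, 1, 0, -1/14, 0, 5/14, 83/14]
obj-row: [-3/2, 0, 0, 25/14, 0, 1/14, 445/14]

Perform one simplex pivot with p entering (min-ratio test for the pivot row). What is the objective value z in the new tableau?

269/7

Ratio test on column p — row 1: (31/14)/(1/2) = 31/7; row 2: entry 0 ≤ 0; row 3: (83/14)/(1/2) = 83/7. Minimum is 31/7 at row 1 (r leaves); pivot element 1/2.
Pivot on row 1; the obj-row RHS becomes 445/14 − (-3/2)·(31/7) = 269/7.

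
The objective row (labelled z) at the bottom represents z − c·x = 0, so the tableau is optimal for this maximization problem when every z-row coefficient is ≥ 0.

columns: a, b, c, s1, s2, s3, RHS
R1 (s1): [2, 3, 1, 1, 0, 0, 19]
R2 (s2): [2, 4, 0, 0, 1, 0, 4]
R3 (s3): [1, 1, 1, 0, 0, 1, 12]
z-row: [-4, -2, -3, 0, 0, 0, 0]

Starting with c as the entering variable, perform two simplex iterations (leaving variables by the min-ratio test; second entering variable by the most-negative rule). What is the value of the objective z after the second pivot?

Ratio test on column c — row 1: 19/1 = 19; row 2: entry 0 ≤ 0; row 3: 12/1 = 12. Minimum is 12 at row 3 (s3 leaves); pivot element 1.
Pivot on row 3; the z-row RHS becomes 0 − (-3)·12 = 36.
Next entering variable (most negative z-row entry -1): a.
Ratio test on column a — row 1: 7/1 = 7; row 2: 4/2 = 2; row 3: 12/1 = 12. Minimum is 2 at row 2 (s2 leaves); pivot element 2.
After the second pivot the z-row RHS is 36 − (-1)·2 = 38.

38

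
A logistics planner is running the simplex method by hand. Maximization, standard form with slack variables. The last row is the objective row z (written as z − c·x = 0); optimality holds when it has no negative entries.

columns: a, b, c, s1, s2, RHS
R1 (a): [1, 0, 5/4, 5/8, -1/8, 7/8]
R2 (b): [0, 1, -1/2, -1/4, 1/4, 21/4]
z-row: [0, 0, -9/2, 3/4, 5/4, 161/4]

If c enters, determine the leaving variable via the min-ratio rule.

Column c entries and ratios — a: (7/8)/(5/4) = 7/10; b: -1/2 ≤ 0, skip.
Smallest ratio is 7/10 in the row of a, so a leaves.

a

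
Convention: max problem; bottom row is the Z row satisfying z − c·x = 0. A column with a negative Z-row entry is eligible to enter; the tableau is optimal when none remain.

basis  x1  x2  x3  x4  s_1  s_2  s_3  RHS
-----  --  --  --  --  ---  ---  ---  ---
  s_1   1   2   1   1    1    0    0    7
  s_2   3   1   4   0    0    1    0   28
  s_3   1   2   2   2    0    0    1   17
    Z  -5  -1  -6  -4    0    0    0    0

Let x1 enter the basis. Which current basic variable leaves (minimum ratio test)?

s_1

Column x1 entries and ratios — s_1: 7/1 = 7; s_2: 28/3 = 28/3; s_3: 17/1 = 17.
Smallest ratio is 7 in the row of s_1, so s_1 leaves.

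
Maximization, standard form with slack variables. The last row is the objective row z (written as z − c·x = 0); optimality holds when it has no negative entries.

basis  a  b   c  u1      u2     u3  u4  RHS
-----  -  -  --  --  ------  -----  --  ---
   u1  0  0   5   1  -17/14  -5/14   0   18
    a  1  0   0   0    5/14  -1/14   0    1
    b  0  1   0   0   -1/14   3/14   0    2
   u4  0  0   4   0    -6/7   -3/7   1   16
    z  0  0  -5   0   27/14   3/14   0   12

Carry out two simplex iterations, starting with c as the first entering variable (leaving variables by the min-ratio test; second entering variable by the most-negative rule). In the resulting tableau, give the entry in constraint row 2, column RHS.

5/3

Ratio test on column c — row 1: 18/5 = 18/5; row 2: entry 0 ≤ 0; row 3: entry 0 ≤ 0; row 4: 16/4 = 4. Minimum is 18/5 at row 1 (u1 leaves); pivot element 5.
Divide row 1 by 5; eliminate column c from the other rows.
Second iteration: most negative z-row entry is -1/7 in column u3, so u3 enters.
Ratio test on column u3 — row 1: entry -1/14 ≤ 0; row 2: entry -1/14 ≤ 0; row 3: 2/(3/14) = 28/3; row 4: entry -1/7 ≤ 0. Minimum is 28/3 at row 3 (b leaves); pivot element 3/14.
Divide row 3 by 3/14; eliminate column u3 from the other rows.
After both pivots, the entry at constraint row 2, column RHS is 5/3.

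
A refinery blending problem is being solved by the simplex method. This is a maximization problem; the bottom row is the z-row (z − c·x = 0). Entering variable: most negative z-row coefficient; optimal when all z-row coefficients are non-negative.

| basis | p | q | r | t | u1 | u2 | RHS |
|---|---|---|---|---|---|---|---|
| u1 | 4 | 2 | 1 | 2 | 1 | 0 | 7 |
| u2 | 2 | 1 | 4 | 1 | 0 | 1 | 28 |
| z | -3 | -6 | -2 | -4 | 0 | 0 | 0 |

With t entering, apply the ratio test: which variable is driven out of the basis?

u1

Column t entries and ratios — u1: 7/2 = 7/2; u2: 28/1 = 28.
Smallest ratio is 7/2 in the row of u1, so u1 leaves.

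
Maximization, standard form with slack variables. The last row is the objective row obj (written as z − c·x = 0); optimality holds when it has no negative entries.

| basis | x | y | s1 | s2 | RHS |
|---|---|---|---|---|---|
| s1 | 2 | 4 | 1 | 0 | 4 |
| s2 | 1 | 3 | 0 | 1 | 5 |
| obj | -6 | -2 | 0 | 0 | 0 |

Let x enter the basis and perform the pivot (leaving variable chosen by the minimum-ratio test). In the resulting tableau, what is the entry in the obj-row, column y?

10

Ratio test on column x — row 1: 4/2 = 2; row 2: 5/1 = 5. Minimum is 2 at row 1 (s1 leaves); pivot element 2.
Divide row 1 by 2; eliminate column x from the other rows.
obj-row update in column y: -2 − (-6)·2 = 10.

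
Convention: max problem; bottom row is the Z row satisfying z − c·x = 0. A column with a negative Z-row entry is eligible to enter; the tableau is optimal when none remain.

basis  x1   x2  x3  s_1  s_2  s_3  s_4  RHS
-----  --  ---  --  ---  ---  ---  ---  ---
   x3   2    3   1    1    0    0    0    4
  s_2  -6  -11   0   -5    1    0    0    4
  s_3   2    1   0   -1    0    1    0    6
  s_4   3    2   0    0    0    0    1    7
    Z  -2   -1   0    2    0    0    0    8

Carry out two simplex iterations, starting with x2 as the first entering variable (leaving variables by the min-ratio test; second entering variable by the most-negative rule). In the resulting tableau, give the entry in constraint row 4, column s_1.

-3/2

Ratio test on column x2 — row 1: 4/3 = 4/3; row 2: entry -11 ≤ 0; row 3: 6/1 = 6; row 4: 7/2 = 7/2. Minimum is 4/3 at row 1 (x3 leaves); pivot element 3.
Divide row 1 by 3; eliminate column x2 from the other rows.
Second iteration: most negative Z-row entry is -4/3 in column x1, so x1 enters.
Ratio test on column x1 — row 1: (4/3)/(2/3) = 2; row 2: (56/3)/(4/3) = 14; row 3: (14/3)/(4/3) = 7/2; row 4: (13/3)/(5/3) = 13/5. Minimum is 2 at row 1 (x2 leaves); pivot element 2/3.
Divide row 1 by 2/3; eliminate column x1 from the other rows.
After both pivots, the entry at constraint row 4, column s_1 is -3/2.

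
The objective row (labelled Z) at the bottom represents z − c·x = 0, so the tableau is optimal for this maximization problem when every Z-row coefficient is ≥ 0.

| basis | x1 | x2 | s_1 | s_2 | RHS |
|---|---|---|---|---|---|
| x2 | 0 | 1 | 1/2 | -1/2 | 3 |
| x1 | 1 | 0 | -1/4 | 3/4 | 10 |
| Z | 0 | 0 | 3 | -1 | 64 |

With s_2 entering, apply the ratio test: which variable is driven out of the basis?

Column s_2 entries and ratios — x2: -1/2 ≤ 0, skip; x1: 10/(3/4) = 40/3.
Smallest ratio is 40/3 in the row of x1, so x1 leaves.

x1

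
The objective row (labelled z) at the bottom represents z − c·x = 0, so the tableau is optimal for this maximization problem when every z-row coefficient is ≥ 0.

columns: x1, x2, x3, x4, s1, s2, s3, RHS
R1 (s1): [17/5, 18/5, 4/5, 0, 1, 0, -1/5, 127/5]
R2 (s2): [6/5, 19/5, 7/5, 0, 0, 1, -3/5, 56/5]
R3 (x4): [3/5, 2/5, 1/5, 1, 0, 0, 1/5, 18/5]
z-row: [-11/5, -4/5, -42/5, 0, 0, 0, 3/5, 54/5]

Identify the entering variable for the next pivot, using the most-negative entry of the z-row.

x3

Negative z-row entries: x1: -11/5, x2: -4/5, x3: -42/5.
The most negative is -42/5 in column x3, so x3 enters.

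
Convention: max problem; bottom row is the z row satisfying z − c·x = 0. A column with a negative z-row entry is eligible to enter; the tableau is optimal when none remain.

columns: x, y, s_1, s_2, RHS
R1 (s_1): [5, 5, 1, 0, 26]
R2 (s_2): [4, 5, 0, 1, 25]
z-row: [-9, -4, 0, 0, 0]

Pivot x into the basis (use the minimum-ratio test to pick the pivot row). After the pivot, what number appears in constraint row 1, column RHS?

26/5

Ratio test on column x — row 1: 26/5 = 26/5; row 2: 25/4 = 25/4. Minimum is 26/5 at row 1 (s_1 leaves); pivot element 5.
Divide row 1 by 5; eliminate column x from the other rows.
In the new row 1, the RHS entry is the old entry divided by the pivot: 26/5 = 26/5.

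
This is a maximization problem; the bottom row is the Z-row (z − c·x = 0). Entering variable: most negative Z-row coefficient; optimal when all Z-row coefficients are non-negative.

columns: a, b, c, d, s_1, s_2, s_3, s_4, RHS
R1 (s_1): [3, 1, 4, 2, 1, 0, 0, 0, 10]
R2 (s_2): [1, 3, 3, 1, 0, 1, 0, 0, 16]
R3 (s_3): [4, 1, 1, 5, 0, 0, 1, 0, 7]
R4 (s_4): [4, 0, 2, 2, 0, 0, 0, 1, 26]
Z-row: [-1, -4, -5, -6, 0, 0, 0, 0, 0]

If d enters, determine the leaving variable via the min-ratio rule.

Column d entries and ratios — s_1: 10/2 = 5; s_2: 16/1 = 16; s_3: 7/5 = 7/5; s_4: 26/2 = 13.
Smallest ratio is 7/5 in the row of s_3, so s_3 leaves.

s_3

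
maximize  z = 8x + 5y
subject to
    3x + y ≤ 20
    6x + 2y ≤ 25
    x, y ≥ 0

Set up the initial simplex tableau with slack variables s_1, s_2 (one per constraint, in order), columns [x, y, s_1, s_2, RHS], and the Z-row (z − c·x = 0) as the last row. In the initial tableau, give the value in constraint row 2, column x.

6

Constraint 2 has coefficient 6 on x.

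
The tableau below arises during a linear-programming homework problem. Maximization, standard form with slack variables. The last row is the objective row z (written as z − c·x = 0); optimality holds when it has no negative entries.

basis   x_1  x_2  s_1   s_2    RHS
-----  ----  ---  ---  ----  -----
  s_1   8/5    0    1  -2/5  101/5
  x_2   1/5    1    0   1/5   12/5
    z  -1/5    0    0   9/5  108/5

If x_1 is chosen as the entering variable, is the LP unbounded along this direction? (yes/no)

Column x_1 has positive entries in row(s) 1, 2, so the ratio test bounds it — not unbounded.

no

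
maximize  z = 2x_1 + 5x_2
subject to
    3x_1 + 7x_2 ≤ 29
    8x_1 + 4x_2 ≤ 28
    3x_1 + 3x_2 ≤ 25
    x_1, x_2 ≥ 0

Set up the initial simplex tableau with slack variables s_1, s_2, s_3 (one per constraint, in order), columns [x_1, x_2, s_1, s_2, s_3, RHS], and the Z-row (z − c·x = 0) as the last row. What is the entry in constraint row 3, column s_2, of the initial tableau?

0

Slack s_2 belongs to constraint 2; its column is the unit vector e_2, so the entry in row 3 is 0.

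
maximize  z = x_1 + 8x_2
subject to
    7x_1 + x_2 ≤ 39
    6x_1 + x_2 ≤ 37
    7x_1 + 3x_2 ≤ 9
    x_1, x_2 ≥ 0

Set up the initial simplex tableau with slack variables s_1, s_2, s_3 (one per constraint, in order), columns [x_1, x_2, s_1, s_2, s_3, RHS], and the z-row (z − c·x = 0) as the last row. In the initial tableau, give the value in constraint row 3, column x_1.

7

Constraint 3 has coefficient 7 on x_1.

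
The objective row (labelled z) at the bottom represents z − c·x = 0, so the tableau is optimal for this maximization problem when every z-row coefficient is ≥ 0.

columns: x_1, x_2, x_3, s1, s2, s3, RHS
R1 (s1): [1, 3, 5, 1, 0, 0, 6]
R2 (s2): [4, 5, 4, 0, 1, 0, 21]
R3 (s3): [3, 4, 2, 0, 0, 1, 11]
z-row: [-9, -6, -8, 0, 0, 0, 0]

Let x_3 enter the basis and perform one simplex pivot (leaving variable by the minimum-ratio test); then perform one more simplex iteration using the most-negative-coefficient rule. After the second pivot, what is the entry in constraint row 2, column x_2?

Ratio test on column x_3 — row 1: 6/5 = 6/5; row 2: 21/4 = 21/4; row 3: 11/2 = 11/2. Minimum is 6/5 at row 1 (s1 leaves); pivot element 5.
Divide row 1 by 5; eliminate column x_3 from the other rows.
Second iteration: most negative z-row entry is -37/5 in column x_1, so x_1 enters.
Ratio test on column x_1 — row 1: (6/5)/(1/5) = 6; row 2: (81/5)/(16/5) = 81/16; row 3: (43/5)/(13/5) = 43/13. Minimum is 43/13 at row 3 (s3 leaves); pivot element 13/5.
Divide row 3 by 13/5; eliminate column x_1 from the other rows.
After both pivots, the entry at constraint row 2, column x_2 is -11/13.

-11/13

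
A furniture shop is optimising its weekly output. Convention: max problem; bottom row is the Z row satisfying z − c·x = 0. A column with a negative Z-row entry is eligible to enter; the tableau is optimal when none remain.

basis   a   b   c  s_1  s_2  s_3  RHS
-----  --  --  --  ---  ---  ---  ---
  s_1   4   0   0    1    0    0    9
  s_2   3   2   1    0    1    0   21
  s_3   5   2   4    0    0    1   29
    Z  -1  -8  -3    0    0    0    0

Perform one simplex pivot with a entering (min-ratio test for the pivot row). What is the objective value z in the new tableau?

Ratio test on column a — row 1: 9/4 = 9/4; row 2: 21/3 = 7; row 3: 29/5 = 29/5. Minimum is 9/4 at row 1 (s_1 leaves); pivot element 4.
Pivot on row 1; the Z-row RHS becomes 0 − (-1)·(9/4) = 9/4.

9/4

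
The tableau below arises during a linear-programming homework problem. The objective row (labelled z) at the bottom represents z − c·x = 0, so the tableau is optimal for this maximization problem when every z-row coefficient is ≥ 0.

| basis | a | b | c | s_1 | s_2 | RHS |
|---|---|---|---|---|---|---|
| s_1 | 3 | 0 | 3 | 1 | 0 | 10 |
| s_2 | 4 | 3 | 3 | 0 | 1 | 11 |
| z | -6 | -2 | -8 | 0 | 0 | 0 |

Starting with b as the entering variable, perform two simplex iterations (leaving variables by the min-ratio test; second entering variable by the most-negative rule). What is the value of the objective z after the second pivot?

82/3

Ratio test on column b — row 1: entry 0 ≤ 0; row 2: 11/3 = 11/3. Minimum is 11/3 at row 2 (s_2 leaves); pivot element 3.
Pivot on row 2; the z-row RHS becomes 0 − (-2)·(11/3) = 22/3.
Next entering variable (most negative z-row entry -6): c.
Ratio test on column c — row 1: 10/3 = 10/3; row 2: (11/3)/1 = 11/3. Minimum is 10/3 at row 1 (s_1 leaves); pivot element 3.
After the second pivot the z-row RHS is 22/3 − (-6)·(10/3) = 82/3.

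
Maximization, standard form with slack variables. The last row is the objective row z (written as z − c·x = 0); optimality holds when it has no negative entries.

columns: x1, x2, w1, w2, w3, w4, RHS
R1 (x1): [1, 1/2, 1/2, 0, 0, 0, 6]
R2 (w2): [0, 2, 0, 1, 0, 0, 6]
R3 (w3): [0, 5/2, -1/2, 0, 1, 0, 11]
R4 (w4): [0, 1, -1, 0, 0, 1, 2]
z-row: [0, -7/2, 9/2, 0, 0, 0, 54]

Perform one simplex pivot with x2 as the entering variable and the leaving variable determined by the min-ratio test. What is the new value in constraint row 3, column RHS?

6

Ratio test on column x2 — row 1: 6/(1/2) = 12; row 2: 6/2 = 3; row 3: 11/(5/2) = 22/5; row 4: 2/1 = 2. Minimum is 2 at row 4 (w4 leaves); pivot element 1.
Divide row 4 by 1; eliminate column x2 from the other rows.
Row 3 update in column RHS: 11 − (5/2)·2 = 6.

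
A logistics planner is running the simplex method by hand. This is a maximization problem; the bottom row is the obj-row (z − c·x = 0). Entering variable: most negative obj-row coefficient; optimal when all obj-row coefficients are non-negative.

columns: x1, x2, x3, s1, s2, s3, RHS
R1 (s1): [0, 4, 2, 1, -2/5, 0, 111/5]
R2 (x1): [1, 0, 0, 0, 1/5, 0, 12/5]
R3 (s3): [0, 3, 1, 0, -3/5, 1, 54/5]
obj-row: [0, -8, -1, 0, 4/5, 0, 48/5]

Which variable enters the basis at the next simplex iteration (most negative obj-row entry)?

Negative obj-row entries: x2: -8, x3: -1.
The most negative is -8 in column x2, so x2 enters.

x2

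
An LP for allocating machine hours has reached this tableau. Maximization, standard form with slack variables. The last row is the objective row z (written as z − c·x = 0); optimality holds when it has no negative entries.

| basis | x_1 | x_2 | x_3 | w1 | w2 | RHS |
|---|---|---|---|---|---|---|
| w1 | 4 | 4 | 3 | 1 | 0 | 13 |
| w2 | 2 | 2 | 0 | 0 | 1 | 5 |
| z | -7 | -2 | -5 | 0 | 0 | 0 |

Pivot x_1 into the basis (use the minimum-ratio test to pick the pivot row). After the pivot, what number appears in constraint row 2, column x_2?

Ratio test on column x_1 — row 1: 13/4 = 13/4; row 2: 5/2 = 5/2. Minimum is 5/2 at row 2 (w2 leaves); pivot element 2.
Divide row 2 by 2; eliminate column x_1 from the other rows.
In the new row 2, the x_2 entry is the old entry divided by the pivot: 2/2 = 1.

1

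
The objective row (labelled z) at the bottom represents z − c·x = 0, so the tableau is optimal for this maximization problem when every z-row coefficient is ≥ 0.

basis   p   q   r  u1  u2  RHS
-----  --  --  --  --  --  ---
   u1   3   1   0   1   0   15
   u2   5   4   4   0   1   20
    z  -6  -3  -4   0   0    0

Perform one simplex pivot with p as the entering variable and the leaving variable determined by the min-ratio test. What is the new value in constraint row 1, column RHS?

Ratio test on column p — row 1: 15/3 = 5; row 2: 20/5 = 4. Minimum is 4 at row 2 (u2 leaves); pivot element 5.
Divide row 2 by 5; eliminate column p from the other rows.
Row 1 update in column RHS: 15 − 3·4 = 3.

3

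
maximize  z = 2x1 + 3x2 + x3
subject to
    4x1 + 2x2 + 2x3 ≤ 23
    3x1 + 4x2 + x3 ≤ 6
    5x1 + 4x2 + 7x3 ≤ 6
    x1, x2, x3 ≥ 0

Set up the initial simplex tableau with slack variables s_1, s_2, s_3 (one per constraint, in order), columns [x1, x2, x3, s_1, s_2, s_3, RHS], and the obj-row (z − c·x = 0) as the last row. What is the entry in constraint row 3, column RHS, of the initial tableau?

The RHS of constraint 3 is b_3 = 6.

6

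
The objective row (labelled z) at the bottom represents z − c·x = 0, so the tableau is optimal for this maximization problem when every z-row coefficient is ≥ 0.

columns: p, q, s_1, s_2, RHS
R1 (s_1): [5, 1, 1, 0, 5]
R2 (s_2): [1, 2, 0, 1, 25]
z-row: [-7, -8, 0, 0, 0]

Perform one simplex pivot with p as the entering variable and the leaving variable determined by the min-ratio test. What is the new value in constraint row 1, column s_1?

1/5

Ratio test on column p — row 1: 5/5 = 1; row 2: 25/1 = 25. Minimum is 1 at row 1 (s_1 leaves); pivot element 5.
Divide row 1 by 5; eliminate column p from the other rows.
In the new row 1, the s_1 entry is the old entry divided by the pivot: 1/5 = 1/5.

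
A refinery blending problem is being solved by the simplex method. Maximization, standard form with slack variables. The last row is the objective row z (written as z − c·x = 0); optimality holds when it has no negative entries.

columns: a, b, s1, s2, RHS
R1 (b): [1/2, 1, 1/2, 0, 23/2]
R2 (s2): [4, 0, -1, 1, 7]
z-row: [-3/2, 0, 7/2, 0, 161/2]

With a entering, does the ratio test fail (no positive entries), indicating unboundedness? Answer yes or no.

Column a has positive entries in row(s) 1, 2, so the ratio test bounds it — not unbounded.

no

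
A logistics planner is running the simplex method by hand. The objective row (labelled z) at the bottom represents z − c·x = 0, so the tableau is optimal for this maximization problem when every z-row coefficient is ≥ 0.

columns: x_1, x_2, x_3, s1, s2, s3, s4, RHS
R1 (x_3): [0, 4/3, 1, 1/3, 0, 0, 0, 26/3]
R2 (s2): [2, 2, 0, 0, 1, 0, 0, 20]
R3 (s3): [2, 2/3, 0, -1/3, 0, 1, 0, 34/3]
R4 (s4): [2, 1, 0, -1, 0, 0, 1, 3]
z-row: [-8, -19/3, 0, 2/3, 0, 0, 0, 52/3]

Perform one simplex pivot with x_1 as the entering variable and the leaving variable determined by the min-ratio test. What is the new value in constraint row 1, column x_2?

4/3

Ratio test on column x_1 — row 1: entry 0 ≤ 0; row 2: 20/2 = 10; row 3: (34/3)/2 = 17/3; row 4: 3/2 = 3/2. Minimum is 3/2 at row 4 (s4 leaves); pivot element 2.
Divide row 4 by 2; eliminate column x_1 from the other rows.
Row 1 update in column x_2: 4/3 − 0·(1/2) = 4/3.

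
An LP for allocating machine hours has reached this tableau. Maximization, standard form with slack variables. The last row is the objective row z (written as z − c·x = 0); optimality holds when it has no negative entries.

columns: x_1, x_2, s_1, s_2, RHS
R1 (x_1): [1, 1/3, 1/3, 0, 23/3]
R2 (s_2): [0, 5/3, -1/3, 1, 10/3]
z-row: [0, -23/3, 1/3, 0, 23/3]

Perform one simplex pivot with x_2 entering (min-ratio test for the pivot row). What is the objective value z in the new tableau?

Ratio test on column x_2 — row 1: (23/3)/(1/3) = 23; row 2: (10/3)/(5/3) = 2. Minimum is 2 at row 2 (s_2 leaves); pivot element 5/3.
Pivot on row 2; the z-row RHS becomes 23/3 − (-23/3)·2 = 23.

23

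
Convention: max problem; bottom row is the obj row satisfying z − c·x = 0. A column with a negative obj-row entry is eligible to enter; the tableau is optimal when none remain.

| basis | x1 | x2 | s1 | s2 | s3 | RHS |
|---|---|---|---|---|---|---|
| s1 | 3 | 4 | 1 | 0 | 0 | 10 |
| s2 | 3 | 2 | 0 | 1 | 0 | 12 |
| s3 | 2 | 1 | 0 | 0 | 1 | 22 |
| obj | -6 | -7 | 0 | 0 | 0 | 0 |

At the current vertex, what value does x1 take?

x1 is not in the basis, so in the current basic feasible solution x1 = 0.

0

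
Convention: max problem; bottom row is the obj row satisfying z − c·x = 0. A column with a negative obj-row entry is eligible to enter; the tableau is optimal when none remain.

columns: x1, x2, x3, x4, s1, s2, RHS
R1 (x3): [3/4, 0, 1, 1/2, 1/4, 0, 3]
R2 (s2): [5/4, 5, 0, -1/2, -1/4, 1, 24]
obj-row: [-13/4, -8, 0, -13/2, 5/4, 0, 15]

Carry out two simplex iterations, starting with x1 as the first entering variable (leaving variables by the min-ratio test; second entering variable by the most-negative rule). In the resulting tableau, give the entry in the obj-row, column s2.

Ratio test on column x1 — row 1: 3/(3/4) = 4; row 2: 24/(5/4) = 96/5. Minimum is 4 at row 1 (x3 leaves); pivot element 3/4.
Divide row 1 by 3/4; eliminate column x1 from the other rows.
Second iteration: most negative obj-row entry is -8 in column x2, so x2 enters.
Ratio test on column x2 — row 1: entry 0 ≤ 0; row 2: 19/5 = 19/5. Minimum is 19/5 at row 2 (s2 leaves); pivot element 5.
Divide row 2 by 5; eliminate column x2 from the other rows.
After both pivots, the entry at the obj-row, column s2 is 8/5.

8/5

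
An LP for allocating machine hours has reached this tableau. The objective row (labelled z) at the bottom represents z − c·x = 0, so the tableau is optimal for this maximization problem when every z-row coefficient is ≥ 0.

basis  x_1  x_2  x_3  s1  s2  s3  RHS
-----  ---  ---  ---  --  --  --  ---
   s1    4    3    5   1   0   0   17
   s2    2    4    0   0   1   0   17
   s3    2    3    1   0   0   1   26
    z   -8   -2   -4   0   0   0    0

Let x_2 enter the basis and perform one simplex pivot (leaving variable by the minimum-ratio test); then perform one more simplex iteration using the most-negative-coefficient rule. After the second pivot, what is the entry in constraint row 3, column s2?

-3/5

Ratio test on column x_2 — row 1: 17/3 = 17/3; row 2: 17/4 = 17/4; row 3: 26/3 = 26/3. Minimum is 17/4 at row 2 (s2 leaves); pivot element 4.
Divide row 2 by 4; eliminate column x_2 from the other rows.
Second iteration: most negative z-row entry is -7 in column x_1, so x_1 enters.
Ratio test on column x_1 — row 1: (17/4)/(5/2) = 17/10; row 2: (17/4)/(1/2) = 17/2; row 3: (53/4)/(1/2) = 53/2. Minimum is 17/10 at row 1 (s1 leaves); pivot element 5/2.
Divide row 1 by 5/2; eliminate column x_1 from the other rows.
After both pivots, the entry at constraint row 3, column s2 is -3/5.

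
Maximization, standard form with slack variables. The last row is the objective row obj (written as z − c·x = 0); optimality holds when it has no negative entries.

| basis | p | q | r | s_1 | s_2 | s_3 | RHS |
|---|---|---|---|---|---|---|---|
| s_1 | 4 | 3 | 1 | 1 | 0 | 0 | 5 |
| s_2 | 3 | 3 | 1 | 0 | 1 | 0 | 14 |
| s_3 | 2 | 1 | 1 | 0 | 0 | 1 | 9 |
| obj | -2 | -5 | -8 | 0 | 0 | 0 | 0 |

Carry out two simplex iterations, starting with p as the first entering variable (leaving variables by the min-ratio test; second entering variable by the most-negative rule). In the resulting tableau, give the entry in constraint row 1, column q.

Ratio test on column p — row 1: 5/4 = 5/4; row 2: 14/3 = 14/3; row 3: 9/2 = 9/2. Minimum is 5/4 at row 1 (s_1 leaves); pivot element 4.
Divide row 1 by 4; eliminate column p from the other rows.
Second iteration: most negative obj-row entry is -15/2 in column r, so r enters.
Ratio test on column r — row 1: (5/4)/(1/4) = 5; row 2: (41/4)/(1/4) = 41; row 3: (13/2)/(1/2) = 13. Minimum is 5 at row 1 (p leaves); pivot element 1/4.
Divide row 1 by 1/4; eliminate column r from the other rows.
After both pivots, the entry at constraint row 1, column q is 3.

3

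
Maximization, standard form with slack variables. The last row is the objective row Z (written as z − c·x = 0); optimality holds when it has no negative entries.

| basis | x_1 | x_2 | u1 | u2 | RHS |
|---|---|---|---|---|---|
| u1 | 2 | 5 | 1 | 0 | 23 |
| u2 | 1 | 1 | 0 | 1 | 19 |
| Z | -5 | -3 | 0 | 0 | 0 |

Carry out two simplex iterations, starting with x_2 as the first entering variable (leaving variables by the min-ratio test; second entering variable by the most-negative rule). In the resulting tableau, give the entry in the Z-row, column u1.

5/2

Ratio test on column x_2 — row 1: 23/5 = 23/5; row 2: 19/1 = 19. Minimum is 23/5 at row 1 (u1 leaves); pivot element 5.
Divide row 1 by 5; eliminate column x_2 from the other rows.
Second iteration: most negative Z-row entry is -19/5 in column x_1, so x_1 enters.
Ratio test on column x_1 — row 1: (23/5)/(2/5) = 23/2; row 2: (72/5)/(3/5) = 24. Minimum is 23/2 at row 1 (x_2 leaves); pivot element 2/5.
Divide row 1 by 2/5; eliminate column x_1 from the other rows.
After both pivots, the entry at the Z-row, column u1 is 5/2.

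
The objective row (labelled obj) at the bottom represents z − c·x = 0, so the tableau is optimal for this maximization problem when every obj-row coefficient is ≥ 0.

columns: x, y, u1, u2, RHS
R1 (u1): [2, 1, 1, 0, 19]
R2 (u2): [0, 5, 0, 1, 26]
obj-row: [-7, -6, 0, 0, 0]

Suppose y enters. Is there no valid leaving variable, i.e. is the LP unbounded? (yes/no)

Column y has positive entries in row(s) 1, 2, so the ratio test bounds it — not unbounded.

no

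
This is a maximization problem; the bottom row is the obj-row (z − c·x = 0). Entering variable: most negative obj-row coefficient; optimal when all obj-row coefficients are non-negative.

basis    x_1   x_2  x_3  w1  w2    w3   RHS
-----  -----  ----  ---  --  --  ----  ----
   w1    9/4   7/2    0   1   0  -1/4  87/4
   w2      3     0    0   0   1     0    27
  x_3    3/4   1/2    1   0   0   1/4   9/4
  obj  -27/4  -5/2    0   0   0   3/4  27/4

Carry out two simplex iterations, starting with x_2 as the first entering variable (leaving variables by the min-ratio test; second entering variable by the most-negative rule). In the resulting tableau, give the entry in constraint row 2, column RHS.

Ratio test on column x_2 — row 1: (87/4)/(7/2) = 87/14; row 2: entry 0 ≤ 0; row 3: (9/4)/(1/2) = 9/2. Minimum is 9/2 at row 3 (x_3 leaves); pivot element 1/2.
Divide row 3 by 1/2; eliminate column x_2 from the other rows.
Second iteration: most negative obj-row entry is -3 in column x_1, so x_1 enters.
Ratio test on column x_1 — row 1: entry -3 ≤ 0; row 2: 27/3 = 9; row 3: (9/2)/(3/2) = 3. Minimum is 3 at row 3 (x_2 leaves); pivot element 3/2.
Divide row 3 by 3/2; eliminate column x_1 from the other rows.
After both pivots, the entry at constraint row 2, column RHS is 18.

18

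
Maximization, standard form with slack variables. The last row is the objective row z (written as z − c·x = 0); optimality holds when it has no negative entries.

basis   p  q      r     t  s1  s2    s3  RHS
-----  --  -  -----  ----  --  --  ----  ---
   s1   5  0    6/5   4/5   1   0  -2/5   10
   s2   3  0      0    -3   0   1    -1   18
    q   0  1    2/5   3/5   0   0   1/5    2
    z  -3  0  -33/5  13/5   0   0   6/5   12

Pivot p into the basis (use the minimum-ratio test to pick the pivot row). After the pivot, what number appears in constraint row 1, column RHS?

Ratio test on column p — row 1: 10/5 = 2; row 2: 18/3 = 6; row 3: entry 0 ≤ 0. Minimum is 2 at row 1 (s1 leaves); pivot element 5.
Divide row 1 by 5; eliminate column p from the other rows.
In the new row 1, the RHS entry is the old entry divided by the pivot: 10/5 = 2.

2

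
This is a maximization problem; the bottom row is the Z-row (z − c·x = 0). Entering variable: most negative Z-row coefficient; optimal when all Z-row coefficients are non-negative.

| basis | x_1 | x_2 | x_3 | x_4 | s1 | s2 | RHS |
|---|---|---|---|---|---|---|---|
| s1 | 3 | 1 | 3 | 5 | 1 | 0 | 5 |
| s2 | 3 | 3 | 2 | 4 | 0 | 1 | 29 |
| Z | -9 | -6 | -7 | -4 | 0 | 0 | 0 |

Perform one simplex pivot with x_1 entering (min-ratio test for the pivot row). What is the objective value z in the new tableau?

Ratio test on column x_1 — row 1: 5/3 = 5/3; row 2: 29/3 = 29/3. Minimum is 5/3 at row 1 (s1 leaves); pivot element 3.
Pivot on row 1; the Z-row RHS becomes 0 − (-9)·(5/3) = 15.

15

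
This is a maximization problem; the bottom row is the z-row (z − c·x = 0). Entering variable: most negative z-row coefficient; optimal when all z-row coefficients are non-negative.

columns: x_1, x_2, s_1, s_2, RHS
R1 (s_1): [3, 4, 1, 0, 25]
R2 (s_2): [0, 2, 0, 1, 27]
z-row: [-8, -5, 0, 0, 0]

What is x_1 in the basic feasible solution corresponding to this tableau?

0

x_1 is not in the basis, so in the current basic feasible solution x_1 = 0.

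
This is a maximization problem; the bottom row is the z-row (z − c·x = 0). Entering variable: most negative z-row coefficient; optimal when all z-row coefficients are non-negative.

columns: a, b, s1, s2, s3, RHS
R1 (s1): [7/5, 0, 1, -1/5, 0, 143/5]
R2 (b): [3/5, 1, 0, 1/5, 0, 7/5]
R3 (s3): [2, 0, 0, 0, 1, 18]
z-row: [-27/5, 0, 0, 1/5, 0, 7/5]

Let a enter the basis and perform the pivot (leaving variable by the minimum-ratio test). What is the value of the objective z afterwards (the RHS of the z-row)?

Ratio test on column a — row 1: (143/5)/(7/5) = 143/7; row 2: (7/5)/(3/5) = 7/3; row 3: 18/2 = 9. Minimum is 7/3 at row 2 (b leaves); pivot element 3/5.
Pivot on row 2; the z-row RHS becomes 7/5 − (-27/5)·(7/3) = 14.

14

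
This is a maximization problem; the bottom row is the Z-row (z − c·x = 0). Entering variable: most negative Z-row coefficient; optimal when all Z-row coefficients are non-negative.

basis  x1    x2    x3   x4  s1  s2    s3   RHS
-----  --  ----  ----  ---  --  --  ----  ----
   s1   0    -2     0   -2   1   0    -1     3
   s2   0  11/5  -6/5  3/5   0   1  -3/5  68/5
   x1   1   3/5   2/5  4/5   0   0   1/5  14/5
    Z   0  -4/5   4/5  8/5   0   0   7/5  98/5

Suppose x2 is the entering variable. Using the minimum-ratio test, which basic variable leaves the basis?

Column x2 entries and ratios — s1: -2 ≤ 0, skip; s2: (68/5)/(11/5) = 68/11; x1: (14/5)/(3/5) = 14/3.
Smallest ratio is 14/3 in the row of x1, so x1 leaves.

x1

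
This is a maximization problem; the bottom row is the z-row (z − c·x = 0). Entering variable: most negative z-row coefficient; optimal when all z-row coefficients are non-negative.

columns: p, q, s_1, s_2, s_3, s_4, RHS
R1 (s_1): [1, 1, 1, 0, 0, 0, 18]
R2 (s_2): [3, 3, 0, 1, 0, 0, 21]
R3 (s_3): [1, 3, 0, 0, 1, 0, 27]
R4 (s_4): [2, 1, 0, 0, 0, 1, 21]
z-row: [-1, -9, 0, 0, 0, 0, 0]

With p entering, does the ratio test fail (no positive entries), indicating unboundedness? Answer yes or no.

no

Column p has positive entries in row(s) 1, 2, 3, 4, so the ratio test bounds it — not unbounded.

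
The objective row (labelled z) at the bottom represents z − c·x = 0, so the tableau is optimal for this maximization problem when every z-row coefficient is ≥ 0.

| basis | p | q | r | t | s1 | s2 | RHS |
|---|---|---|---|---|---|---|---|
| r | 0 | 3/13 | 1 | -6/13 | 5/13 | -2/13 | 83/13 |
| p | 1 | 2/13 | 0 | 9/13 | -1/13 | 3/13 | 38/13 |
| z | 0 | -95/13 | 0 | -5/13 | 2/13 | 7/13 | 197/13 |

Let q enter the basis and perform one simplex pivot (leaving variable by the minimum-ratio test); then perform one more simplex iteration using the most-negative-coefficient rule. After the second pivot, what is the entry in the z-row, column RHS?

168

Ratio test on column q — row 1: (83/13)/(3/13) = 83/3; row 2: (38/13)/(2/13) = 19. Minimum is 19 at row 2 (p leaves); pivot element 2/13.
Divide row 2 by 2/13; eliminate column q from the other rows.
Second iteration: most negative z-row entry is -7/2 in column s1, so s1 enters.
Ratio test on column s1 — row 1: 2/(1/2) = 4; row 2: entry -1/2 ≤ 0. Minimum is 4 at row 1 (r leaves); pivot element 1/2.
Divide row 1 by 1/2; eliminate column s1 from the other rows.
After both pivots, the entry at the z-row, column RHS is 168.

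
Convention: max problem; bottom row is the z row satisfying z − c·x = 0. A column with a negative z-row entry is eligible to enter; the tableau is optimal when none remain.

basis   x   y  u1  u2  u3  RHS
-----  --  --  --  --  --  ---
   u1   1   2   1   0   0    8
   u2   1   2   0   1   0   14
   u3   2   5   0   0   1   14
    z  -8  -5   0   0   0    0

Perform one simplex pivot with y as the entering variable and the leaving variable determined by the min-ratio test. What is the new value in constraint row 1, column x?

1/5

Ratio test on column y — row 1: 8/2 = 4; row 2: 14/2 = 7; row 3: 14/5 = 14/5. Minimum is 14/5 at row 3 (u3 leaves); pivot element 5.
Divide row 3 by 5; eliminate column y from the other rows.
Row 1 update in column x: 1 − 2·(2/5) = 1/5.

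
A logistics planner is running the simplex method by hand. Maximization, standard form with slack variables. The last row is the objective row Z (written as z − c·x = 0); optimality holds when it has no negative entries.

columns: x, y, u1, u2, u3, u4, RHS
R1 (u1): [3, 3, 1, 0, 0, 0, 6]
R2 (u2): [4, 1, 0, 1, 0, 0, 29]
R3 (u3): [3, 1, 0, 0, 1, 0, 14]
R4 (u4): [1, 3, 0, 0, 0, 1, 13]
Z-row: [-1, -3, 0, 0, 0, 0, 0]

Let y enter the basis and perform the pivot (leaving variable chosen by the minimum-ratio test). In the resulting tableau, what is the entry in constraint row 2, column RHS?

Ratio test on column y — row 1: 6/3 = 2; row 2: 29/1 = 29; row 3: 14/1 = 14; row 4: 13/3 = 13/3. Minimum is 2 at row 1 (u1 leaves); pivot element 3.
Divide row 1 by 3; eliminate column y from the other rows.
Row 2 update in column RHS: 29 − 1·2 = 27.

27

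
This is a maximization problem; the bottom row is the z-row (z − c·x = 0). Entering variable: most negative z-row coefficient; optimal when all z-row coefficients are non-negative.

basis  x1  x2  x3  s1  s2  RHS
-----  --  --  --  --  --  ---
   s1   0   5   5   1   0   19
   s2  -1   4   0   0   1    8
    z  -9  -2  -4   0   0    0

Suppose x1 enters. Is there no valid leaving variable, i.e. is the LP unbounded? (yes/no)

yes

Every constraint-row entry in column x1 is ≤ 0, so increasing x1 is unbounded.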